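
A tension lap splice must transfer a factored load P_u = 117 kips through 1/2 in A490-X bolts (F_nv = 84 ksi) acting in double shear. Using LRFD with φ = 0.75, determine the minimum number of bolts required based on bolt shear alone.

5 bolts

A_b = π·0.5²/4 = 0.1963 in².
Per-bolt design strength φR_n = 0.75 × 84 × 0.1963 × 2 = 24.74 kips.
n ≥ 117 / 24.74 = 4.729 → use 5 bolts.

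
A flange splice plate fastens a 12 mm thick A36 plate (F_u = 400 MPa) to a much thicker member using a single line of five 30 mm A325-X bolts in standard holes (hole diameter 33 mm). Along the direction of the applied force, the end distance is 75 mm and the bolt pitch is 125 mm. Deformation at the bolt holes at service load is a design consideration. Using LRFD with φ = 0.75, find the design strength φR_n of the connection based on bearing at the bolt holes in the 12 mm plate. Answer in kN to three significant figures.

Per bolt r_n = 1.2 l_c t F_u ≤ 2.4 d t F_u; upper limit = 2.4 × 30 × 12 × 400 / 1000 = 345.6 kN.
Edge bolt: l_c = 75 − 33/2 = 58.5 mm → 1.2 × 58.5 × 12 × 400 / 1000 = 337 → r_n = 337 kN.
Interior bolts: l_c = 125 − 33 = 92 mm → 1.2 × 92 × 12 × 400 / 1000 = 529.9 → r_n = 345.6 kN.
R_n = 1 × 337 + 4 × 345.6 = 1719 kN.
Design strength φR_n = 0.75 × 1719 = 1290 kN.

1290 kN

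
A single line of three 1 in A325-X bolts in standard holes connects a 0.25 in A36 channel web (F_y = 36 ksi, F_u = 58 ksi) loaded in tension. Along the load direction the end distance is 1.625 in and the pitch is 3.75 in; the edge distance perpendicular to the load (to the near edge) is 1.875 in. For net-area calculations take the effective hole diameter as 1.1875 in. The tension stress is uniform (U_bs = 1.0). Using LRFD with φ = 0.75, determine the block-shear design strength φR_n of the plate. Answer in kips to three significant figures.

50.9 kips

Shear plane L_v = 1.625 + 2·3.75 = 9.125 in; A_gv = 9.125 × 0.25 = 2.281 in².
A_nv = (9.125 − 2.5·1.1875) × 0.25 = 1.539 in².
A_nt = (1.875 − 0.5·1.1875) × 0.25 = 0.3203 in².
0.6 F_u A_nv = 53.56 kips; 0.6 F_y A_gv = 49.27 kips → shear yielding governs the shear term.
R_n = 49.27 + 1.0 × 58 × 0.3203 = 67.85 kips.
Design strength φR_n = 0.75 × 67.85 = 50.9 kips.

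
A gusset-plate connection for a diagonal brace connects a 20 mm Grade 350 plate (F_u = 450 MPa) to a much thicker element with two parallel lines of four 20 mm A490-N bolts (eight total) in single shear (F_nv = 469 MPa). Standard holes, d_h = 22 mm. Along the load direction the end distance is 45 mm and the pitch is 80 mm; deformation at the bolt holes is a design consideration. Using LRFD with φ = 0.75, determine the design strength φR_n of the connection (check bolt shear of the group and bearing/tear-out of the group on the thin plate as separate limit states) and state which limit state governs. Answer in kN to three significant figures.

884 kN (bolt shear governs)

Bolt shear: A_b = π·20²/4 = 314.2 mm²; R_n = 469 × 314.2 × 8 × 1 / 1000 = 1179 kN → 0.75 × 1179 = 884 kN.
Bearing (1.2 l_c t F_u ≤ 2.4 d t F_u): upper limit = 2.4·20·20·450 / 1000 = 432 kN.
  Edge l_c = 45 − 22/2 = 34 → r_n = 367.2 kN; interior l_c = 80 − 22 = 58 → r_n = 432 kN.
  R_n,bearing = 2·367.2 + 6·432 = 3326 kN → 0.75 × 3326 = 2490 kN.
Bolt shear governs: 884 kN.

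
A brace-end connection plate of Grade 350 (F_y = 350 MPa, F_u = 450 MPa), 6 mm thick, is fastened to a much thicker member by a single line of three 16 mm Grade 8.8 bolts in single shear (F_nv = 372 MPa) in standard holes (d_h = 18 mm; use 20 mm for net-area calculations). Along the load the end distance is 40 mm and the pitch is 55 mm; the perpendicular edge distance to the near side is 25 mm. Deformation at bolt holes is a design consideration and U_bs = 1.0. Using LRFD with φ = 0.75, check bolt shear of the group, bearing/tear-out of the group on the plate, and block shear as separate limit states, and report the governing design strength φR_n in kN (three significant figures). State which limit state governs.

Bolt shear: A_b = π·16²/4 = 201.1 mm²; R_n = 372 × 201.1 × 3 × 1 / 1000 = 224.4 kN → 0.75 × 224.4 = 168 kN.
Bearing: edge l_c = 31, r_n = 100.4 kN; interior l_c = 37, r_n = 103.7 kN; R_n = 100.4 + 2·103.7 = 307.8 kN → 231 kN.
Block shear: A_gv = 900, A_nv = 600, A_nt = 90 mm²; R_n = min(0.6F_uA_nv, 0.6F_yA_gv) + U_bs·F_u·A_nt = 202.5 kN → 152 kN.
Block shear governs: 152 kN.

152 kN (block shear governs)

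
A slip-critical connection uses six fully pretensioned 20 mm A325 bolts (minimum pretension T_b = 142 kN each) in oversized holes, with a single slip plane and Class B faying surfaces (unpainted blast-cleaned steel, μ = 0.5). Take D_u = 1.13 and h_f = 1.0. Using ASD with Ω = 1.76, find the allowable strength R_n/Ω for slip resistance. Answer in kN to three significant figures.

274 kN

R_n = μ · D_u · h_f · T_b · n_s · n_b = 0.5 × 1.13 × 1.0 × 142 × 1 × 6 = 481.4 kN.
Allowable strength R_n/Ω = 481.4 / 1.76 = 274 kN.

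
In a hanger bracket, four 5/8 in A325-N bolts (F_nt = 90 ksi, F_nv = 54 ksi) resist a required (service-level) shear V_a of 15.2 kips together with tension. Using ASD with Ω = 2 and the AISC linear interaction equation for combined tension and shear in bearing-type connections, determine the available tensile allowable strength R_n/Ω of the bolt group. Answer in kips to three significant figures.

A_b = π·0.625²/4 = 0.3068 in²; f_rv = 15.2 / (4 × 0.3068) = 12.39 ksi.
F'_nt = 1.3 F_nt − (Ω F_nt / F_nv) f_rv = 1.3·90 − (2·90/54)·12.39 = 75.71 ksi, capped at F_nt → F'_nt = 75.71 ksi.
R_n = F'_nt · A_b · n = 75.71 × 0.3068 × 4 = 92.91 kips.
Allowable strength R_n/Ω = 92.91 / 2 = 46.5 kips.

46.5 kips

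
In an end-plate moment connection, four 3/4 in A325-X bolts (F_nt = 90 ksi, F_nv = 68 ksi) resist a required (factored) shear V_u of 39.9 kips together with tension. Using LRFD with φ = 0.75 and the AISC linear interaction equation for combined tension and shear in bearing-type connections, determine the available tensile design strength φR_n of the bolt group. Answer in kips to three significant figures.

A_b = π·0.75²/4 = 0.4418 in²; f_rv = 39.9 / (4 × 0.4418) = 22.58 ksi.
F'_nt = 1.3 F_nt − (F_nt / φF_nv) f_rv = 1.3·90 − (90/(0.75·68))·22.58 = 77.16 ksi, capped at F_nt → F'_nt = 77.16 ksi.
R_n = F'_nt · A_b · n = 77.16 × 0.4418 × 4 = 136.3 kips.
Design strength φR_n = 0.75 × 136.3 = 102 kips.

102 kips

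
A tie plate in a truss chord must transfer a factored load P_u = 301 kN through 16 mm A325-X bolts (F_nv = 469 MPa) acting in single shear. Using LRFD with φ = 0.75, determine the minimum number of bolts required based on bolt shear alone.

5 bolts

A_b = π·16²/4 = 201.1 mm².
Per-bolt design strength φR_n = 0.75 × 469 × 201.1 × 1 / 1000 = 70.72 kN.
n ≥ 301 / 70.72 = 4.256 → use 5 bolts.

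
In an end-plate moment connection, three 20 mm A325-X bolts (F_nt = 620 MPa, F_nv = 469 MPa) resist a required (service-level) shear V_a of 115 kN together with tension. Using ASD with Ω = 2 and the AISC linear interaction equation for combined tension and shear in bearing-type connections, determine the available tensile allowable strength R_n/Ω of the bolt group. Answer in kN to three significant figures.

A_b = π·20²/4 = 314.2 mm²; f_rv = 115 × 1000 / (3 × 314.2) = 122 MPa.
F'_nt = 1.3 F_nt − (Ω F_nt / F_nv) f_rv = 1.3·620 − (2·620/469)·122 = 483.4 MPa, capped at F_nt → F'_nt = 483.4 MPa.
R_n = F'_nt · A_b · n = 483.4 × 314.2 × 3 / 1000 = 455.6 kN.
Allowable strength R_n/Ω = 455.6 / 2 = 228 kN.

228 kN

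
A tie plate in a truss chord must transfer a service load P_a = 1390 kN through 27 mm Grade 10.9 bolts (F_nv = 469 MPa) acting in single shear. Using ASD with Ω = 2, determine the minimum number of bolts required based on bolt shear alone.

A_b = π·27²/4 = 572.6 mm².
Per-bolt allowable strength R_n/Ω = 469 × 572.6 × 1 / 1000 / 2 = 134.3 kN.
n ≥ 1390 / 134.3 = 10.35 → use 11 bolts.

11 bolts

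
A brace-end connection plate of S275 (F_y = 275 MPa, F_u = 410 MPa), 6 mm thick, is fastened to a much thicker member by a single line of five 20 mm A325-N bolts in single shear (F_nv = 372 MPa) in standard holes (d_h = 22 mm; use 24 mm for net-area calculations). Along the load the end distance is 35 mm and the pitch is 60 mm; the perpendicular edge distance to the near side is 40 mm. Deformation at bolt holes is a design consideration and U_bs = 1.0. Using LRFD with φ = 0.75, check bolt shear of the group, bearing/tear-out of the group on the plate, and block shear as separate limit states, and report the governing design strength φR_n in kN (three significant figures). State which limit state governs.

237 kN (block shear governs)

Bolt shear: A_b = π·20²/4 = 314.2 mm²; R_n = 372 × 314.2 × 5 × 1 / 1000 = 584.3 kN → 0.75 × 584.3 = 438 kN.
Bearing: edge l_c = 24, r_n = 70.85 kN; interior l_c = 38, r_n = 112.2 kN; R_n = 70.85 + 4·112.2 = 519.6 kN → 390 kN.
Block shear: A_gv = 1650, A_nv = 1002, A_nt = 168 mm²; R_n = min(0.6F_uA_nv, 0.6F_yA_gv) + U_bs·F_u·A_nt = 315.4 kN → 237 kN.
Block shear governs: 237 kN.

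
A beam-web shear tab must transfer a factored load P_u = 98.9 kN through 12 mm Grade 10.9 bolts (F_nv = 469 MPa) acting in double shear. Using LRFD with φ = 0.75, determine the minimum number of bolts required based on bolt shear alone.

2 bolts

A_b = π·12²/4 = 113.1 mm².
Per-bolt design strength φR_n = 0.75 × 469 × 113.1 × 2 / 1000 = 79.56 kN.
n ≥ 98.9 / 79.56 = 1.243 → use 2 bolts.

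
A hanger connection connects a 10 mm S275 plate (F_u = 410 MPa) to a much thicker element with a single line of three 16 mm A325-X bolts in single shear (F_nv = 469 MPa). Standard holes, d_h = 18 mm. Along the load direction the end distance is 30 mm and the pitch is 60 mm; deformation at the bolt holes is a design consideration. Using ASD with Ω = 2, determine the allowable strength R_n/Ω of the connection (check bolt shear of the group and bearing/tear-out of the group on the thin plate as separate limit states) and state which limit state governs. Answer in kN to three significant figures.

Bolt shear: A_b = π·16²/4 = 201.1 mm²; R_n = 469 × 201.1 × 3 × 1 / 1000 = 282.9 kN → 282.9 / 2 = 141 kN.
Bearing (1.2 l_c t F_u ≤ 2.4 d t F_u): upper limit = 2.4·16·10·410 / 1000 = 157.4 kN.
  Edge l_c = 30 − 18/2 = 21 → r_n = 103.3 kN; interior l_c = 60 − 18 = 42 → r_n = 157.4 kN.
  R_n,bearing = 1·103.3 + 2·157.4 = 418.2 kN → 418.2 / 2 = 209 kN.
Bolt shear governs: 141 kN.

141 kN (bolt shear governs)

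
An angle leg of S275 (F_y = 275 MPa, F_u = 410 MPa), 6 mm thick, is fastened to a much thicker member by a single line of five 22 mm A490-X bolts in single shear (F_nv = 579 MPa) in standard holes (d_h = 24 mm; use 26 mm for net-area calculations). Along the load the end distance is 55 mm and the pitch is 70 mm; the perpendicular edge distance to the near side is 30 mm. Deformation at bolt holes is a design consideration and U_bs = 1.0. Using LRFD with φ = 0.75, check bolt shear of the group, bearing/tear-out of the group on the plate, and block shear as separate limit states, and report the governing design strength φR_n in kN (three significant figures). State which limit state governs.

273 kN (block shear governs)

Bolt shear: A_b = π·22²/4 = 380.1 mm²; R_n = 579 × 380.1 × 5 × 1 / 1000 = 1100 kN → 0.75 × 1100 = 825 kN.
Bearing: edge l_c = 43, r_n = 126.9 kN; interior l_c = 46, r_n = 129.9 kN; R_n = 126.9 + 4·129.9 = 646.5 kN → 485 kN.
Block shear: A_gv = 2010, A_nv = 1308, A_nt = 102 mm²; R_n = min(0.6F_uA_nv, 0.6F_yA_gv) + U_bs·F_u·A_nt = 363.6 kN → 273 kN.
Block shear governs: 273 kN.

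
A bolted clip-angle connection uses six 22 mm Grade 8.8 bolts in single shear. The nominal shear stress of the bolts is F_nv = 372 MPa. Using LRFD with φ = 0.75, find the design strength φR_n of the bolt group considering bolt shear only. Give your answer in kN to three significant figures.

A_b = π × 22² / 4 = 380.1 mm².
R_n = F_nv · A_b · n · n_s = 372 × 380.1 × 6 × 1 / 1000 = 848.5 kN.
Design strength φR_n = 0.75 × 848.5 = 636 kN.

636 kN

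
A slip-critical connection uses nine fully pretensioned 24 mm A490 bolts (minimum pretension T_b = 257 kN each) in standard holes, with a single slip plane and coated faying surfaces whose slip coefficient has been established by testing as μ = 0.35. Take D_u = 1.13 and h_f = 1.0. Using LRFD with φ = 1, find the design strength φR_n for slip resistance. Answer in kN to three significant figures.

R_n = μ · D_u · h_f · T_b · n_s · n_b = 0.35 × 1.13 × 1.0 × 257 × 1 × 9 = 914.8 kN.
Design strength φR_n = 1 × 914.8 = 915 kN.

915 kN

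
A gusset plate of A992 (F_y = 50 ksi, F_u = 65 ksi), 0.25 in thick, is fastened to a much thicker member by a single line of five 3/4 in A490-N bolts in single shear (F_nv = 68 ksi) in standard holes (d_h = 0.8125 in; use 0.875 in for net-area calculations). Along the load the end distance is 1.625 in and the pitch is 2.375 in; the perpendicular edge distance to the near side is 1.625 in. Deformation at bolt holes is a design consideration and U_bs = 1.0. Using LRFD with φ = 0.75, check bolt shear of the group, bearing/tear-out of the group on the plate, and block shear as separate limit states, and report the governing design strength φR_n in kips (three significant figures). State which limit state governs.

Bolt shear: A_b = π·0.75²/4 = 0.4418 in²; R_n = 68 × 0.4418 × 5 × 1 = 150.2 kips → 0.75 × 150.2 = 113 kips.
Bearing: edge l_c = 1.219, r_n = 23.77 kips; interior l_c = 1.562, r_n = 29.25 kips; R_n = 23.77 + 4·29.25 = 140.8 kips → 106 kips.
Block shear: A_gv = 2.781, A_nv = 1.797, A_nt = 0.2969 in²; R_n = min(0.6F_uA_nv, 0.6F_yA_gv) + U_bs·F_u·A_nt = 89.38 kips → 67 kips.
Block shear governs: 67 kips.

67 kips (block shear governs)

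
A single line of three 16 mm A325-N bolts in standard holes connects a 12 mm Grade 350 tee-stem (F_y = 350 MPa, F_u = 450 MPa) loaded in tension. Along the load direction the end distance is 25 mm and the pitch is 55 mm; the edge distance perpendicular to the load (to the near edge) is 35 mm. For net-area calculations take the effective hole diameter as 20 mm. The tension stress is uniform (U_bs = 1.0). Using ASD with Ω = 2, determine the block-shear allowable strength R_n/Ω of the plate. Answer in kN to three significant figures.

Shear plane L_v = 25 + 2·55 = 135 mm; A_gv = 135 × 12 = 1620 mm².
A_nv = (135 − 2.5·20) × 12 = 1020 mm².
A_nt = (35 − 0.5·20) × 12 = 300 mm².
0.6 F_u A_nv = 275.4 kN; 0.6 F_y A_gv = 340.2 kN → shear rupture governs the shear term.
R_n = 275.4 + 1.0 × 450 × 300 / 1000 = 410.4 kN.
Allowable strength R_n/Ω = 410.4 / 2 = 205 kN.

205 kN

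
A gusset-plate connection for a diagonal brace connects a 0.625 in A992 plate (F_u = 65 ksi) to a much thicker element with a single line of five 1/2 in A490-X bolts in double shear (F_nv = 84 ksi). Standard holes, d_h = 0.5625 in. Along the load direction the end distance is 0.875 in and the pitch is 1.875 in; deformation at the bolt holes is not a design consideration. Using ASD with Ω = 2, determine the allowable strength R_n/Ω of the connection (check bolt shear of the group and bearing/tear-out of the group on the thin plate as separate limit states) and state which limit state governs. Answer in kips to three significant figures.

82.5 kips (bolt shear governs)

Bolt shear: A_b = π·0.5²/4 = 0.1963 in²; R_n = 84 × 0.1963 × 5 × 2 = 164.9 kips → 164.9 / 2 = 82.5 kips.
Bearing (1.5 l_c t F_u ≤ 3.0 d t F_u): upper limit = 3.0·0.5·0.625·65 = 60.94 kips.
  Edge l_c = 0.875 − 0.5625/2 = 0.5938 → r_n = 36.18 kips; interior l_c = 1.875 − 0.5625 = 1.312 → r_n = 60.94 kips.
  R_n,bearing = 1·36.18 + 4·60.94 = 279.9 kips → 279.9 / 2 = 140 kips.
Bolt shear governs: 82.5 kips.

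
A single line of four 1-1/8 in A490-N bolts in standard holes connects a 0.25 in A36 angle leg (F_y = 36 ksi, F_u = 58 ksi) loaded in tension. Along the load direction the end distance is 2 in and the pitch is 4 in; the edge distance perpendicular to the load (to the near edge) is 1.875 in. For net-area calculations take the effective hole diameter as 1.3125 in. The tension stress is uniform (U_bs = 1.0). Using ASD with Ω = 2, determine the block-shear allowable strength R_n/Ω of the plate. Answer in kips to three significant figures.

Shear plane L_v = 2 + 3·4 = 14 in; A_gv = 14 × 0.25 = 3.5 in².
A_nv = (14 − 3.5·1.3125) × 0.25 = 2.352 in².
A_nt = (1.875 − 0.5·1.3125) × 0.25 = 0.3047 in².
0.6 F_u A_nv = 81.83 kips; 0.6 F_y A_gv = 75.6 kips → shear yielding governs the shear term.
R_n = 75.6 + 1.0 × 58 × 0.3047 = 93.27 kips.
Allowable strength R_n/Ω = 93.27 / 2 = 46.6 kips.

46.6 kips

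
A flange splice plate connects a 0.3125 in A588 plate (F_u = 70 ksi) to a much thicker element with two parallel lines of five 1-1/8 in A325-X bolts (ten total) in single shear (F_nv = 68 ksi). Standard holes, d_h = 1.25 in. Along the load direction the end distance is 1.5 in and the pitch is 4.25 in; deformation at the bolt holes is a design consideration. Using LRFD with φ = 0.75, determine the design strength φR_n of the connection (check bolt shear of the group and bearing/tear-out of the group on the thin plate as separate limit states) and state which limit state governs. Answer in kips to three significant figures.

Bolt shear: A_b = π·1.125²/4 = 0.994 in²; R_n = 68 × 0.994 × 10 × 1 = 675.9 kips → 0.75 × 675.9 = 507 kips.
Bearing (1.2 l_c t F_u ≤ 2.4 d t F_u): upper limit = 2.4·1.125·0.3125·70 = 59.06 kips.
  Edge l_c = 1.5 − 1.25/2 = 0.875 → r_n = 22.97 kips; interior l_c = 4.25 − 1.25 = 3 → r_n = 59.06 kips.
  R_n,bearing = 2·22.97 + 8·59.06 = 518.4 kips → 0.75 × 518.4 = 389 kips.
Bearing governs: 389 kips.

389 kips (bearing governs)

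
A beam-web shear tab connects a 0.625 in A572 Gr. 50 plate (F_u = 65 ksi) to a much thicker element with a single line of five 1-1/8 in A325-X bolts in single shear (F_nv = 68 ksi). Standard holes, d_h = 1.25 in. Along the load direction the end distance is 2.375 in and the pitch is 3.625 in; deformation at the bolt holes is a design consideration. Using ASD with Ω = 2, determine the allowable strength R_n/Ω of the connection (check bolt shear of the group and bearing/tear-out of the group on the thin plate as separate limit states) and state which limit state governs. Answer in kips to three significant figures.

169 kips (bolt shear governs)

Bolt shear: A_b = π·1.125²/4 = 0.994 in²; R_n = 68 × 0.994 × 5 × 1 = 338 kips → 338 / 2 = 169 kips.
Bearing (1.2 l_c t F_u ≤ 2.4 d t F_u): upper limit = 2.4·1.125·0.625·65 = 109.7 kips.
  Edge l_c = 2.375 − 1.25/2 = 1.75 → r_n = 85.31 kips; interior l_c = 3.625 − 1.25 = 2.375 → r_n = 109.7 kips.
  R_n,bearing = 1·85.31 + 4·109.7 = 524.1 kips → 524.1 / 2 = 262 kips.
Bolt shear governs: 169 kips.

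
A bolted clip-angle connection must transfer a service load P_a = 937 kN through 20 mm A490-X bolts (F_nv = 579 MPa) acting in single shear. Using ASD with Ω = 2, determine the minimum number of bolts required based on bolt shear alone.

A_b = π·20²/4 = 314.2 mm².
Per-bolt allowable strength R_n/Ω = 579 × 314.2 × 1 / 1000 / 2 = 90.95 kN.
n ≥ 937 / 90.95 = 10.3 → use 11 bolts.

11 bolts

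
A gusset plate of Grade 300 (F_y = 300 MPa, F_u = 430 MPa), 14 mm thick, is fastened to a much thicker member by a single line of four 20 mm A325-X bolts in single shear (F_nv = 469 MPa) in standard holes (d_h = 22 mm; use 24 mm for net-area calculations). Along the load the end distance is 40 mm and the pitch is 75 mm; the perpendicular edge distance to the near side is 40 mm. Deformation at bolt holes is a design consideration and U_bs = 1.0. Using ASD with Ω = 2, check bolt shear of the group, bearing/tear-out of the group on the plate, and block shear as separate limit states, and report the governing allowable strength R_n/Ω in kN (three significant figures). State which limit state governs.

Bolt shear: A_b = π·20²/4 = 314.2 mm²; R_n = 469 × 314.2 × 4 × 1 / 1000 = 589.4 kN → 589.4 / 2 = 295 kN.
Bearing: edge l_c = 29, r_n = 209.5 kN; interior l_c = 53, r_n = 289 kN; R_n = 209.5 + 3·289 = 1076 kN → 538 kN.
Block shear: A_gv = 3710, A_nv = 2534, A_nt = 392 mm²; R_n = min(0.6F_uA_nv, 0.6F_yA_gv) + U_bs·F_u·A_nt = 822.3 kN → 411 kN.
Bolt shear governs: 295 kN.

295 kN (bolt shear governs)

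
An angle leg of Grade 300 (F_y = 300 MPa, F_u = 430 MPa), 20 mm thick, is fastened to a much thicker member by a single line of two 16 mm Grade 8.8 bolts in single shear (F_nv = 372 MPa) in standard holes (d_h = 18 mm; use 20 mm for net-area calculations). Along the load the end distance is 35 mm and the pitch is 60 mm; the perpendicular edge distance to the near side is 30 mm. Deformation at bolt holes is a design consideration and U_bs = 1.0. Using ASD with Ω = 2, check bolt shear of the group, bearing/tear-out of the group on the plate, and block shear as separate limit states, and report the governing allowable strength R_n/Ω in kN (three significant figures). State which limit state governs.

74.8 kN (bolt shear governs)

Bolt shear: A_b = π·16²/4 = 201.1 mm²; R_n = 372 × 201.1 × 2 × 1 / 1000 = 149.6 kN → 149.6 / 2 = 74.8 kN.
Bearing: edge l_c = 26, r_n = 268.3 kN; interior l_c = 42, r_n = 330.2 kN; R_n = 268.3 + 1·330.2 = 598.6 kN → 299 kN.
Block shear: A_gv = 1900, A_nv = 1300, A_nt = 400 mm²; R_n = min(0.6F_uA_nv, 0.6F_yA_gv) + U_bs·F_u·A_nt = 507.4 kN → 254 kN.
Bolt shear governs: 74.8 kN.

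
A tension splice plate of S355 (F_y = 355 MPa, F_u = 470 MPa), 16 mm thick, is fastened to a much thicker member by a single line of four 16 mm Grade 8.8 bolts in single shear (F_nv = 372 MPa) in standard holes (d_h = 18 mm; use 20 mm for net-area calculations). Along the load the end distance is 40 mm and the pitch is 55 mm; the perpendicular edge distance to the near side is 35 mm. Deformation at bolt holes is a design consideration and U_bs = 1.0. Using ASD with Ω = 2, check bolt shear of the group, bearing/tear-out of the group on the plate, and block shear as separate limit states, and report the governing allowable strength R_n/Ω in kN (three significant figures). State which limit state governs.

Bolt shear: A_b = π·16²/4 = 201.1 mm²; R_n = 372 × 201.1 × 4 × 1 / 1000 = 299.2 kN → 299.2 / 2 = 150 kN.
Bearing: edge l_c = 31, r_n = 279.7 kN; interior l_c = 37, r_n = 288.8 kN; R_n = 279.7 + 3·288.8 = 1146 kN → 573 kN.
Block shear: A_gv = 3280, A_nv = 2160, A_nt = 400 mm²; R_n = min(0.6F_uA_nv, 0.6F_yA_gv) + U_bs·F_u·A_nt = 797.1 kN → 399 kN.
Bolt shear governs: 150 kN.

150 kN (bolt shear governs)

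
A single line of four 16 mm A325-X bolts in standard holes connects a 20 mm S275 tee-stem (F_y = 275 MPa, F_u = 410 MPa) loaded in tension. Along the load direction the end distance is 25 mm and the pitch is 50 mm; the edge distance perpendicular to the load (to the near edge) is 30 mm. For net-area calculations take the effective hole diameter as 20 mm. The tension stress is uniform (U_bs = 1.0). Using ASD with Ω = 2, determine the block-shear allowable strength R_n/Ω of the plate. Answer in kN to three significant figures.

Shear plane L_v = 25 + 3·50 = 175 mm; A_gv = 175 × 20 = 3500 mm².
A_nv = (175 − 3.5·20) × 20 = 2100 mm².
A_nt = (30 − 0.5·20) × 20 = 400 mm².
0.6 F_u A_nv = 516.6 kN; 0.6 F_y A_gv = 577.5 kN → shear rupture governs the shear term.
R_n = 516.6 + 1.0 × 410 × 400 / 1000 = 680.6 kN.
Allowable strength R_n/Ω = 680.6 / 2 = 340 kN.

340 kN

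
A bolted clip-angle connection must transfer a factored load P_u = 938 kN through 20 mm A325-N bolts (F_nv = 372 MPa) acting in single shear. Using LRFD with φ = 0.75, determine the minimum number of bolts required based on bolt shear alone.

A_b = π·20²/4 = 314.2 mm².
Per-bolt design strength φR_n = 0.75 × 372 × 314.2 × 1 / 1000 = 87.65 kN.
n ≥ 938 / 87.65 = 10.7 → use 11 bolts.

11 bolts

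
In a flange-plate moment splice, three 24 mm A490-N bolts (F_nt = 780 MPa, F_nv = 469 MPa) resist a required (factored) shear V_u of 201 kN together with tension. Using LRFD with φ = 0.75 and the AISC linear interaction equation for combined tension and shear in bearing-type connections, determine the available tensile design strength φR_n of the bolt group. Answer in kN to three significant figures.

A_b = π·24²/4 = 452.4 mm²; f_rv = 201 × 1000 / (3 × 452.4) = 148.1 MPa.
F'_nt = 1.3 F_nt − (F_nt / φF_nv) f_rv = 1.3·780 − (780/(0.75·469))·148.1 = 685.6 MPa, capped at F_nt → F'_nt = 685.6 MPa.
R_n = F'_nt · A_b · n = 685.6 × 452.4 × 3 / 1000 = 930.5 kN.
Design strength φR_n = 0.75 × 930.5 = 698 kN.

698 kN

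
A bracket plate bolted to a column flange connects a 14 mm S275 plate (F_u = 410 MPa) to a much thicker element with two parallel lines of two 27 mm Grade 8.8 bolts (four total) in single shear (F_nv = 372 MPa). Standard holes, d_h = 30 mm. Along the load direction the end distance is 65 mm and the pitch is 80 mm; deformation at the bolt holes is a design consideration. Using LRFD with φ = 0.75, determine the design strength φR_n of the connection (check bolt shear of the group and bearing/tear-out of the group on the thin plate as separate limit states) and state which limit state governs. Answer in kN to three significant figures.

639 kN (bolt shear governs)

Bolt shear: A_b = π·27²/4 = 572.6 mm²; R_n = 372 × 572.6 × 4 × 1 / 1000 = 852 kN → 0.75 × 852 = 639 kN.
Bearing (1.2 l_c t F_u ≤ 2.4 d t F_u): upper limit = 2.4·27·14·410 / 1000 = 372 kN.
  Edge l_c = 65 − 30/2 = 50 → r_n = 344.4 kN; interior l_c = 80 − 30 = 50 → r_n = 344.4 kN.
  R_n,bearing = 2·344.4 + 2·344.4 = 1378 kN → 0.75 × 1378 = 1030 kN.
Bolt shear governs: 639 kN.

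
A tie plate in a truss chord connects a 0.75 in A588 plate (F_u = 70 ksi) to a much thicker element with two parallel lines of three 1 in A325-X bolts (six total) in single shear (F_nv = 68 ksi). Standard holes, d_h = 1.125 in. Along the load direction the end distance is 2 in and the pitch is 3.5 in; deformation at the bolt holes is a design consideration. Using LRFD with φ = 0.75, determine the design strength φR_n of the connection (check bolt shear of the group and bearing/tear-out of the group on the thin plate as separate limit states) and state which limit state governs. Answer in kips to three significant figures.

Bolt shear: A_b = π·1²/4 = 0.7854 in²; R_n = 68 × 0.7854 × 6 × 1 = 320.4 kips → 0.75 × 320.4 = 240 kips.
Bearing (1.2 l_c t F_u ≤ 2.4 d t F_u): upper limit = 2.4·1·0.75·70 = 126 kips.
  Edge l_c = 2 − 1.125/2 = 1.438 → r_n = 90.56 kips; interior l_c = 3.5 − 1.125 = 2.375 → r_n = 126 kips.
  R_n,bearing = 2·90.56 + 4·126 = 685.1 kips → 0.75 × 685.1 = 514 kips.
Bolt shear governs: 240 kips.

240 kips (bolt shear governs)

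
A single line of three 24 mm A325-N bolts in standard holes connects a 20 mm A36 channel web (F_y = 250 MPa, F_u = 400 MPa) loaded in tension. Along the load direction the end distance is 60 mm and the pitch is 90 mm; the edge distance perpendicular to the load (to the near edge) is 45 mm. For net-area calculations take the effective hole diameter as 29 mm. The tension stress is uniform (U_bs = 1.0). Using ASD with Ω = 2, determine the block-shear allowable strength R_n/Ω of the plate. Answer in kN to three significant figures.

Shear plane L_v = 60 + 2·90 = 240 mm; A_gv = 240 × 20 = 4800 mm².
A_nv = (240 − 2.5·29) × 20 = 3350 mm².
A_nt = (45 − 0.5·29) × 20 = 610 mm².
0.6 F_u A_nv = 804 kN; 0.6 F_y A_gv = 720 kN → shear yielding governs the shear term.
R_n = 720 + 1.0 × 400 × 610 / 1000 = 964 kN.
Allowable strength R_n/Ω = 964 / 2 = 482 kN.

482 kN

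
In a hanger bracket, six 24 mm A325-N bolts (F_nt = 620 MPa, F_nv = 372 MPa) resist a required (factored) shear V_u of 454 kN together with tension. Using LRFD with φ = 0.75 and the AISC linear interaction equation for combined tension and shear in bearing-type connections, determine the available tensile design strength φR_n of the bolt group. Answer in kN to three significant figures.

A_b = π·24²/4 = 452.4 mm²; f_rv = 454 × 1000 / (6 × 452.4) = 167.3 MPa.
F'_nt = 1.3 F_nt − (F_nt / φF_nv) f_rv = 1.3·620 − (620/(0.75·372))·167.3 = 434.3 MPa, capped at F_nt → F'_nt = 434.3 MPa.
R_n = F'_nt · A_b · n = 434.3 × 452.4 × 6 / 1000 = 1179 kN.
Design strength φR_n = 0.75 × 1179 = 884 kN.

884 kN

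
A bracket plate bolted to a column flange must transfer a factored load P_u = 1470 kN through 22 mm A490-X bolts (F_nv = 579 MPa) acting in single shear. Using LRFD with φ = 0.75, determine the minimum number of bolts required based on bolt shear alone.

9 bolts

A_b = π·22²/4 = 380.1 mm².
Per-bolt design strength φR_n = 0.75 × 579 × 380.1 × 1 / 1000 = 165.1 kN.
n ≥ 1470 / 165.1 = 8.905 → use 9 bolts.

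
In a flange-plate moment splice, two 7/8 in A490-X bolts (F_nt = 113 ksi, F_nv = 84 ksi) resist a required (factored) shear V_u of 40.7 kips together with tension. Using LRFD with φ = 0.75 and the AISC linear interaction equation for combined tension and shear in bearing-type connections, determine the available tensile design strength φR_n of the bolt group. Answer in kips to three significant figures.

A_b = π·0.875²/4 = 0.6013 in²; f_rv = 40.7 / (2 × 0.6013) = 33.84 ksi.
F'_nt = 1.3 F_nt − (F_nt / φF_nv) f_rv = 1.3·113 − (113/(0.75·84))·33.84 = 86.2 ksi, capped at F_nt → F'_nt = 86.2 ksi.
R_n = F'_nt · A_b · n = 86.2 × 0.6013 × 2 = 103.7 kips.
Design strength φR_n = 0.75 × 103.7 = 77.7 kips.

77.7 kips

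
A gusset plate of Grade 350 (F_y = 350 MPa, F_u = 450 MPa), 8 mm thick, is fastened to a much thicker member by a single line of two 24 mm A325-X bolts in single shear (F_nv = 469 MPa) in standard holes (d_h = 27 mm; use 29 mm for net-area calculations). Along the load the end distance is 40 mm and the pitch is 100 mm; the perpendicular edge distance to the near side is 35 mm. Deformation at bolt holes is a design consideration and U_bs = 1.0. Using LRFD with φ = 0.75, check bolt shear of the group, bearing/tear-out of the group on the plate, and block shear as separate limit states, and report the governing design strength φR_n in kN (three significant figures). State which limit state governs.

212 kN (block shear governs)

Bolt shear: A_b = π·24²/4 = 452.4 mm²; R_n = 469 × 452.4 × 2 × 1 / 1000 = 424.3 kN → 0.75 × 424.3 = 318 kN.
Bearing: edge l_c = 26.5, r_n = 114.5 kN; interior l_c = 73, r_n = 207.4 kN; R_n = 114.5 + 1·207.4 = 321.8 kN → 241 kN.
Block shear: A_gv = 1120, A_nv = 772, A_nt = 164 mm²; R_n = min(0.6F_uA_nv, 0.6F_yA_gv) + U_bs·F_u·A_nt = 282.2 kN → 212 kN.
Block shear governs: 212 kN.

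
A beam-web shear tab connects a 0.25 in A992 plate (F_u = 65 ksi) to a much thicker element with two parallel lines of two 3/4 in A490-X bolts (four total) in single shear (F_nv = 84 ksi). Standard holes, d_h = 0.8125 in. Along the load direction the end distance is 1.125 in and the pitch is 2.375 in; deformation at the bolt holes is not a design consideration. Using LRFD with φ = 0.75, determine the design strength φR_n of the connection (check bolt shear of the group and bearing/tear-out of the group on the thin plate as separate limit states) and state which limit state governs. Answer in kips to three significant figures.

Bolt shear: A_b = π·0.75²/4 = 0.4418 in²; R_n = 84 × 0.4418 × 4 × 1 = 148.4 kips → 0.75 × 148.4 = 111 kips.
Bearing (1.5 l_c t F_u ≤ 3.0 d t F_u): upper limit = 3.0·0.75·0.25·65 = 36.56 kips.
  Edge l_c = 1.125 − 0.8125/2 = 0.7188 → r_n = 17.52 kips; interior l_c = 2.375 − 0.8125 = 1.562 → r_n = 36.56 kips.
  R_n,bearing = 2·17.52 + 2·36.56 = 108.2 kips → 0.75 × 108.2 = 81.1 kips.
Bearing governs: 81.1 kips.

81.1 kips (bearing governs)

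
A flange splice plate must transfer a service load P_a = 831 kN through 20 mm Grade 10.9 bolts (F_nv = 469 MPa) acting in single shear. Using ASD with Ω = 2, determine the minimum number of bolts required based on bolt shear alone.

A_b = π·20²/4 = 314.2 mm².
Per-bolt allowable strength R_n/Ω = 469 × 314.2 × 1 / 1000 / 2 = 73.67 kN.
n ≥ 831 / 73.67 = 11.28 → use 12 bolts.

12 bolts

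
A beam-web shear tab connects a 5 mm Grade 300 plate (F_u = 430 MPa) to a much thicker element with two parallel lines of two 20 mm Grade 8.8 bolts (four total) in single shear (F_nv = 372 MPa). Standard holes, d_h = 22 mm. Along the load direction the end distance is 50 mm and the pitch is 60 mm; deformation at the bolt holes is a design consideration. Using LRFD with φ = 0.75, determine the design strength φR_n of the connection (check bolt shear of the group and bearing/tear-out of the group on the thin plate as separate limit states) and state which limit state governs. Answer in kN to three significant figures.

Bolt shear: A_b = π·20²/4 = 314.2 mm²; R_n = 372 × 314.2 × 4 × 1 / 1000 = 467.5 kN → 0.75 × 467.5 = 351 kN.
Bearing (1.2 l_c t F_u ≤ 2.4 d t F_u): upper limit = 2.4·20·5·430 / 1000 = 103.2 kN.
  Edge l_c = 50 − 22/2 = 39 → r_n = 100.6 kN; interior l_c = 60 − 22 = 38 → r_n = 98.04 kN.
  R_n,bearing = 2·100.6 + 2·98.04 = 397.3 kN → 0.75 × 397.3 = 298 kN.
Bearing governs: 298 kN.

298 kN (bearing governs)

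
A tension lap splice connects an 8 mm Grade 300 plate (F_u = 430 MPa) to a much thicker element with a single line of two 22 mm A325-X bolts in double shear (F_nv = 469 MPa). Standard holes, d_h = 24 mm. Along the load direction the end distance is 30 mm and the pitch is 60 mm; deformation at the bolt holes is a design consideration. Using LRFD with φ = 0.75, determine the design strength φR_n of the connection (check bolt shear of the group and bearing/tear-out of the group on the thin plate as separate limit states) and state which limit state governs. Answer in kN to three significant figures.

Bolt shear: A_b = π·22²/4 = 380.1 mm²; R_n = 469 × 380.1 × 2 × 2 / 1000 = 713.1 kN → 0.75 × 713.1 = 535 kN.
Bearing (1.2 l_c t F_u ≤ 2.4 d t F_u): upper limit = 2.4·22·8·430 / 1000 = 181.6 kN.
  Edge l_c = 30 − 24/2 = 18 → r_n = 74.3 kN; interior l_c = 60 − 24 = 36 → r_n = 148.6 kN.
  R_n,bearing = 1·74.3 + 1·148.6 = 222.9 kN → 0.75 × 222.9 = 167 kN.
Bearing governs: 167 kN.

167 kN (bearing governs)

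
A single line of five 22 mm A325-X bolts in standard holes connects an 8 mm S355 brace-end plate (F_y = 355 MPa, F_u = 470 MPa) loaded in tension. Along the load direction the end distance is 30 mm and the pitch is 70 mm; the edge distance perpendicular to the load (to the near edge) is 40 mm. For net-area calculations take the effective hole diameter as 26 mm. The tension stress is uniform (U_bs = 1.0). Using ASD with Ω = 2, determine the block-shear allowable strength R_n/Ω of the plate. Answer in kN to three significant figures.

Shear plane L_v = 30 + 4·70 = 310 mm; A_gv = 310 × 8 = 2480 mm².
A_nv = (310 − 4.5·26) × 8 = 1544 mm².
A_nt = (40 − 0.5·26) × 8 = 216 mm².
0.6 F_u A_nv = 435.4 kN; 0.6 F_y A_gv = 528.2 kN → shear rupture governs the shear term.
R_n = 435.4 + 1.0 × 470 × 216 / 1000 = 536.9 kN.
Allowable strength R_n/Ω = 536.9 / 2 = 268 kN.

268 kN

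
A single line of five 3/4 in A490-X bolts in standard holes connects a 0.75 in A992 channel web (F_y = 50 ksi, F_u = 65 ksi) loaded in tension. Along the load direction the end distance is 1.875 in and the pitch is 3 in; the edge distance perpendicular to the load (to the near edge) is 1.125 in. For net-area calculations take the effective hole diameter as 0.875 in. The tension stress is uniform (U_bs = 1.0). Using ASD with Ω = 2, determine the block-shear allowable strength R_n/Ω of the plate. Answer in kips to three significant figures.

162 kips

Shear plane L_v = 1.875 + 4·3 = 13.88 in; A_gv = 13.88 × 0.75 = 10.41 in².
A_nv = (13.88 − 4.5·0.875) × 0.75 = 7.453 in².
A_nt = (1.125 − 0.5·0.875) × 0.75 = 0.5156 in².
0.6 F_u A_nv = 290.7 kips; 0.6 F_y A_gv = 312.2 kips → shear rupture governs the shear term.
R_n = 290.7 + 1.0 × 65 × 0.5156 = 324.2 kips.
Allowable strength R_n/Ω = 324.2 / 2 = 162 kips.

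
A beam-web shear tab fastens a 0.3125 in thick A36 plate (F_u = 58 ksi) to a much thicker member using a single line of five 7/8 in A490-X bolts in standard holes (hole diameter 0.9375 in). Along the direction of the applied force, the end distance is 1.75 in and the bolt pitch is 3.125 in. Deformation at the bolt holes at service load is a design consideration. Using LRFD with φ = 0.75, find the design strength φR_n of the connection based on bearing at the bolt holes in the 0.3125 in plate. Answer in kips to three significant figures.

135 kips

Per bolt r_n = 1.2 l_c t F_u ≤ 2.4 d t F_u; upper limit = 2.4 × 0.875 × 0.3125 × 58 = 38.06 kips.
Edge bolt: l_c = 1.75 − 0.9375/2 = 1.281 in → 1.2 × 1.281 × 0.3125 × 58 = 27.87 → r_n = 27.87 kips.
Interior bolts: l_c = 3.125 − 0.9375 = 2.188 in → 1.2 × 2.188 × 0.3125 × 58 = 47.58 → r_n = 38.06 kips.
R_n = 1 × 27.87 + 4 × 38.06 = 180.1 kips.
Design strength φR_n = 0.75 × 180.1 = 135 kips.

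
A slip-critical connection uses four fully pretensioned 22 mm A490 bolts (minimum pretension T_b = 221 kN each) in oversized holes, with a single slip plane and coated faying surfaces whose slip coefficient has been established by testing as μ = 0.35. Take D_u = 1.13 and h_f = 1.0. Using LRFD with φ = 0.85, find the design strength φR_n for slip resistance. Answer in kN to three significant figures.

297 kN

R_n = μ · D_u · h_f · T_b · n_s · n_b = 0.35 × 1.13 × 1.0 × 221 × 1 × 4 = 349.6 kN.
Design strength φR_n = 0.85 × 349.6 = 297 kN.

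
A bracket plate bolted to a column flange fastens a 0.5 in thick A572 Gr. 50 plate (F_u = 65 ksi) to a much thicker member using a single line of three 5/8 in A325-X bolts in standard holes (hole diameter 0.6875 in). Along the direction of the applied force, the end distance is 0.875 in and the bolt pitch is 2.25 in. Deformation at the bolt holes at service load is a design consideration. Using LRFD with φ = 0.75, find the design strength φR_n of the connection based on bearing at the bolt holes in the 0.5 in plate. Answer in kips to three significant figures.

Per bolt r_n = 1.2 l_c t F_u ≤ 2.4 d t F_u; upper limit = 2.4 × 0.625 × 0.5 × 65 = 48.75 kips.
Edge bolt: l_c = 0.875 − 0.6875/2 = 0.5312 in → 1.2 × 0.5312 × 0.5 × 65 = 20.72 → r_n = 20.72 kips.
Interior bolts: l_c = 2.25 − 0.6875 = 1.562 in → 1.2 × 1.562 × 0.5 × 65 = 60.94 → r_n = 48.75 kips.
R_n = 1 × 20.72 + 2 × 48.75 = 118.2 kips.
Design strength φR_n = 0.75 × 118.2 = 88.7 kips.

88.7 kips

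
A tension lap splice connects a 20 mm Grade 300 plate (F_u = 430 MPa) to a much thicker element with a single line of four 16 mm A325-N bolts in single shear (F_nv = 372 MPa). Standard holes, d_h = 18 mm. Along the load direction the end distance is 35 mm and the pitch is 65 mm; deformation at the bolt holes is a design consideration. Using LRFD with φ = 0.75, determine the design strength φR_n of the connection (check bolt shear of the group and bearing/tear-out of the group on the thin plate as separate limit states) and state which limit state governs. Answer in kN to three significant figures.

Bolt shear: A_b = π·16²/4 = 201.1 mm²; R_n = 372 × 201.1 × 4 × 1 / 1000 = 299.2 kN → 0.75 × 299.2 = 224 kN.
Bearing (1.2 l_c t F_u ≤ 2.4 d t F_u): upper limit = 2.4·16·20·430 / 1000 = 330.2 kN.
  Edge l_c = 35 − 18/2 = 26 → r_n = 268.3 kN; interior l_c = 65 − 18 = 47 → r_n = 330.2 kN.
  R_n,bearing = 1·268.3 + 3·330.2 = 1259 kN → 0.75 × 1259 = 944 kN.
Bolt shear governs: 224 kN.

224 kN (bolt shear governs)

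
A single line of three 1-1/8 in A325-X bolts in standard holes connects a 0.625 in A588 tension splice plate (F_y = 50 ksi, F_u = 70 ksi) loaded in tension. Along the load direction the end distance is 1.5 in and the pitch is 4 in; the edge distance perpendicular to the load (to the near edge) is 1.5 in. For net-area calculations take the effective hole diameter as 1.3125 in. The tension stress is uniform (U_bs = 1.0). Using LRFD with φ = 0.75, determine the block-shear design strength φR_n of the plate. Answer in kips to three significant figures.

Shear plane L_v = 1.5 + 2·4 = 9.5 in; A_gv = 9.5 × 0.625 = 5.938 in².
A_nv = (9.5 − 2.5·1.3125) × 0.625 = 3.887 in².
A_nt = (1.5 − 0.5·1.3125) × 0.625 = 0.5273 in².
0.6 F_u A_nv = 163.2 kips; 0.6 F_y A_gv = 178.1 kips → shear rupture governs the shear term.
R_n = 163.2 + 1.0 × 70 × 0.5273 = 200.2 kips.
Design strength φR_n = 0.75 × 200.2 = 150 kips.

150 kips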